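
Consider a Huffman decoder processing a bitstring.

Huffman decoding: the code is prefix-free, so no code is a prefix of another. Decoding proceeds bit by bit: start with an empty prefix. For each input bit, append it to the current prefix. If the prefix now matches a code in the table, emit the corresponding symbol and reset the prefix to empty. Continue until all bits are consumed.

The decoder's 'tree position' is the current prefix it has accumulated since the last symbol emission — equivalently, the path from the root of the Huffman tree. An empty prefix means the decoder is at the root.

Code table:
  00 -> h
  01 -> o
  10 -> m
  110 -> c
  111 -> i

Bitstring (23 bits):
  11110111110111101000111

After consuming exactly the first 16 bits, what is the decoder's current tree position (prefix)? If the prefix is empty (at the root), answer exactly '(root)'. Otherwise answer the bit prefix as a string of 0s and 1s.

Bit 0: prefix='1' (no match yet)
Bit 1: prefix='11' (no match yet)
Bit 2: prefix='111' -> emit 'i', reset
Bit 3: prefix='1' (no match yet)
Bit 4: prefix='10' -> emit 'm', reset
Bit 5: prefix='1' (no match yet)
Bit 6: prefix='11' (no match yet)
Bit 7: prefix='111' -> emit 'i', reset
Bit 8: prefix='1' (no match yet)
Bit 9: prefix='11' (no match yet)
Bit 10: prefix='110' -> emit 'c', reset
Bit 11: prefix='1' (no match yet)
Bit 12: prefix='11' (no match yet)
Bit 13: prefix='111' -> emit 'i', reset
Bit 14: prefix='1' (no match yet)
Bit 15: prefix='10' -> emit 'm', reset

Answer: (root)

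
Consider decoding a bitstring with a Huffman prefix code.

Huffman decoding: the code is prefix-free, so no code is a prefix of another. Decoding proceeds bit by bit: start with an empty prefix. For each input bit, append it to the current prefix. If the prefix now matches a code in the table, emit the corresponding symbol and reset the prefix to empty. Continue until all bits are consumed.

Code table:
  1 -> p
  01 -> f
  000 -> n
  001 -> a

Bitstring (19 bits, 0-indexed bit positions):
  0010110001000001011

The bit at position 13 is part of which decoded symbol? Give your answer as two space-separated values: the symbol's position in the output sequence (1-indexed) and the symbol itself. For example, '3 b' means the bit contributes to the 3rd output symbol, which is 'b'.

Bit 0: prefix='0' (no match yet)
Bit 1: prefix='00' (no match yet)
Bit 2: prefix='001' -> emit 'a', reset
Bit 3: prefix='0' (no match yet)
Bit 4: prefix='01' -> emit 'f', reset
Bit 5: prefix='1' -> emit 'p', reset
Bit 6: prefix='0' (no match yet)
Bit 7: prefix='00' (no match yet)
Bit 8: prefix='000' -> emit 'n', reset
Bit 9: prefix='1' -> emit 'p', reset
Bit 10: prefix='0' (no match yet)
Bit 11: prefix='00' (no match yet)
Bit 12: prefix='000' -> emit 'n', reset
Bit 13: prefix='0' (no match yet)
Bit 14: prefix='00' (no match yet)
Bit 15: prefix='001' -> emit 'a', reset
Bit 16: prefix='0' (no match yet)
Bit 17: prefix='01' -> emit 'f', reset

Answer: 7 a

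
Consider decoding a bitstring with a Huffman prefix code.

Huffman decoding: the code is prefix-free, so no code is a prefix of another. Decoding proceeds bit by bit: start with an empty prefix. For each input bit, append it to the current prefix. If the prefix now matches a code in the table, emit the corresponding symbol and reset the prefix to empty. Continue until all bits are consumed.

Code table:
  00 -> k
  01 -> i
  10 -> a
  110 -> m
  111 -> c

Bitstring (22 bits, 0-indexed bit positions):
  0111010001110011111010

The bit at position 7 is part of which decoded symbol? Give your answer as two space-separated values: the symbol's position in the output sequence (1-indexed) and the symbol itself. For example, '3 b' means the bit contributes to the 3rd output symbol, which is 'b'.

Answer: 4 k

Derivation:
Bit 0: prefix='0' (no match yet)
Bit 1: prefix='01' -> emit 'i', reset
Bit 2: prefix='1' (no match yet)
Bit 3: prefix='11' (no match yet)
Bit 4: prefix='110' -> emit 'm', reset
Bit 5: prefix='1' (no match yet)
Bit 6: prefix='10' -> emit 'a', reset
Bit 7: prefix='0' (no match yet)
Bit 8: prefix='00' -> emit 'k', reset
Bit 9: prefix='1' (no match yet)
Bit 10: prefix='11' (no match yet)
Bit 11: prefix='111' -> emit 'c', reset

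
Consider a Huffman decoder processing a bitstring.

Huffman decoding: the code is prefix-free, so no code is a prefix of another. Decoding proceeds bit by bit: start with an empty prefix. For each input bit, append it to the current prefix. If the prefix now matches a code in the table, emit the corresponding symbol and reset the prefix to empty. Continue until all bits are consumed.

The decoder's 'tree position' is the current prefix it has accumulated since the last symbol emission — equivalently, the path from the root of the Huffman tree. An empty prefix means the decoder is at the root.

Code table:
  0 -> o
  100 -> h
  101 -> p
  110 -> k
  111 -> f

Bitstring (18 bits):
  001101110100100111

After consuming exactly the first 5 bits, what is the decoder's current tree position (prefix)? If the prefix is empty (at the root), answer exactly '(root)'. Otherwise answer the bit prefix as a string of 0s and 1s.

Answer: (root)

Derivation:
Bit 0: prefix='0' -> emit 'o', reset
Bit 1: prefix='0' -> emit 'o', reset
Bit 2: prefix='1' (no match yet)
Bit 3: prefix='11' (no match yet)
Bit 4: prefix='110' -> emit 'k', reset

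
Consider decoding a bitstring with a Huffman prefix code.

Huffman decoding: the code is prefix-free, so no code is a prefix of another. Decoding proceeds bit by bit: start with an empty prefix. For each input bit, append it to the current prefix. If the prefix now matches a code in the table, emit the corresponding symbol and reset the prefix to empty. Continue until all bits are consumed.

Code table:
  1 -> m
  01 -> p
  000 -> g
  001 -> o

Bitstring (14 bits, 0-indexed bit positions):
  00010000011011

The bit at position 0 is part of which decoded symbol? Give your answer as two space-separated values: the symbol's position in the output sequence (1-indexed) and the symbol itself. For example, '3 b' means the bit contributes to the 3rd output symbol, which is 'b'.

Bit 0: prefix='0' (no match yet)
Bit 1: prefix='00' (no match yet)
Bit 2: prefix='000' -> emit 'g', reset
Bit 3: prefix='1' -> emit 'm', reset
Bit 4: prefix='0' (no match yet)

Answer: 1 g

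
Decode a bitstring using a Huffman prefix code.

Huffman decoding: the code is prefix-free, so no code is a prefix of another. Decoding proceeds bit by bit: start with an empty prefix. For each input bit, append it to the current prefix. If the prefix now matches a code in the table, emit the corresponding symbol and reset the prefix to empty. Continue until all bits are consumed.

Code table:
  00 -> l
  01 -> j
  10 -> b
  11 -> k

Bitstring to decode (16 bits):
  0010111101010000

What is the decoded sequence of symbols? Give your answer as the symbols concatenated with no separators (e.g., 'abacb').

Bit 0: prefix='0' (no match yet)
Bit 1: prefix='00' -> emit 'l', reset
Bit 2: prefix='1' (no match yet)
Bit 3: prefix='10' -> emit 'b', reset
Bit 4: prefix='1' (no match yet)
Bit 5: prefix='11' -> emit 'k', reset
Bit 6: prefix='1' (no match yet)
Bit 7: prefix='11' -> emit 'k', reset
Bit 8: prefix='0' (no match yet)
Bit 9: prefix='01' -> emit 'j', reset
Bit 10: prefix='0' (no match yet)
Bit 11: prefix='01' -> emit 'j', reset
Bit 12: prefix='0' (no match yet)
Bit 13: prefix='00' -> emit 'l', reset
Bit 14: prefix='0' (no match yet)
Bit 15: prefix='00' -> emit 'l', reset

Answer: lbkkjjll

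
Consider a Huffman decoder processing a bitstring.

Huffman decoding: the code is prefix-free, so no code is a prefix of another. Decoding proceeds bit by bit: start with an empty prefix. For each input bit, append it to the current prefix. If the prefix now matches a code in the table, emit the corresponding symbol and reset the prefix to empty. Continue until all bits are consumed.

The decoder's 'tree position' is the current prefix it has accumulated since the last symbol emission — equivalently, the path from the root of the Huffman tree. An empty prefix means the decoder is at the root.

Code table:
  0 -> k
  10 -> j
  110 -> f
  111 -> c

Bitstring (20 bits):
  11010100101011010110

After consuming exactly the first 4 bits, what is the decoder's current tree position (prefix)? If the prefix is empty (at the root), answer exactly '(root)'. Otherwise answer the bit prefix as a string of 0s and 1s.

Answer: 1

Derivation:
Bit 0: prefix='1' (no match yet)
Bit 1: prefix='11' (no match yet)
Bit 2: prefix='110' -> emit 'f', reset
Bit 3: prefix='1' (no match yet)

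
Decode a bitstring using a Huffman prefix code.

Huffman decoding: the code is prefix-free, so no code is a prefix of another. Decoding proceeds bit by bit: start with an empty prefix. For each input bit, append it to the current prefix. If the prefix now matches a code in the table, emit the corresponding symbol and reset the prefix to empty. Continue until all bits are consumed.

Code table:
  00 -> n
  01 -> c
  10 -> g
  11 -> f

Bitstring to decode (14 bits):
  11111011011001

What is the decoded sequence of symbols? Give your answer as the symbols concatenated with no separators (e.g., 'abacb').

Bit 0: prefix='1' (no match yet)
Bit 1: prefix='11' -> emit 'f', reset
Bit 2: prefix='1' (no match yet)
Bit 3: prefix='11' -> emit 'f', reset
Bit 4: prefix='1' (no match yet)
Bit 5: prefix='10' -> emit 'g', reset
Bit 6: prefix='1' (no match yet)
Bit 7: prefix='11' -> emit 'f', reset
Bit 8: prefix='0' (no match yet)
Bit 9: prefix='01' -> emit 'c', reset
Bit 10: prefix='1' (no match yet)
Bit 11: prefix='10' -> emit 'g', reset
Bit 12: prefix='0' (no match yet)
Bit 13: prefix='01' -> emit 'c', reset

Answer: ffgfcgc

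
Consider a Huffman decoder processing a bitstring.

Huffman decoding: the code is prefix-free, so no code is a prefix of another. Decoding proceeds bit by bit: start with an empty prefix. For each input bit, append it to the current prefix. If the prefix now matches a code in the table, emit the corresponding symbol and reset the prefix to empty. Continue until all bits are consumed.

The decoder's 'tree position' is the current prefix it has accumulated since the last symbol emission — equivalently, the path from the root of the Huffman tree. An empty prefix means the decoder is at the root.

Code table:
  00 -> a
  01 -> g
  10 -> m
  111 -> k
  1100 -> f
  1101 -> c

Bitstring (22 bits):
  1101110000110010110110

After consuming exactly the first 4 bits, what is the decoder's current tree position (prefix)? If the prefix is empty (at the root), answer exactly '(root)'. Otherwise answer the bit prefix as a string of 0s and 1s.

Answer: (root)

Derivation:
Bit 0: prefix='1' (no match yet)
Bit 1: prefix='11' (no match yet)
Bit 2: prefix='110' (no match yet)
Bit 3: prefix='1101' -> emit 'c', reset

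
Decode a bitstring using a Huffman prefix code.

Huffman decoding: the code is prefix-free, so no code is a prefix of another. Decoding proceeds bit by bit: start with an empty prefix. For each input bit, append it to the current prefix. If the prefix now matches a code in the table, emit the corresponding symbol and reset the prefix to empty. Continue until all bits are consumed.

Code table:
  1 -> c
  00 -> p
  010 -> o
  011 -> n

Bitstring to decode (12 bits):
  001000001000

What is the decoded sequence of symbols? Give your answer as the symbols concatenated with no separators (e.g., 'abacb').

Bit 0: prefix='0' (no match yet)
Bit 1: prefix='00' -> emit 'p', reset
Bit 2: prefix='1' -> emit 'c', reset
Bit 3: prefix='0' (no match yet)
Bit 4: prefix='00' -> emit 'p', reset
Bit 5: prefix='0' (no match yet)
Bit 6: prefix='00' -> emit 'p', reset
Bit 7: prefix='0' (no match yet)
Bit 8: prefix='01' (no match yet)
Bit 9: prefix='010' -> emit 'o', reset
Bit 10: prefix='0' (no match yet)
Bit 11: prefix='00' -> emit 'p', reset

Answer: pcppop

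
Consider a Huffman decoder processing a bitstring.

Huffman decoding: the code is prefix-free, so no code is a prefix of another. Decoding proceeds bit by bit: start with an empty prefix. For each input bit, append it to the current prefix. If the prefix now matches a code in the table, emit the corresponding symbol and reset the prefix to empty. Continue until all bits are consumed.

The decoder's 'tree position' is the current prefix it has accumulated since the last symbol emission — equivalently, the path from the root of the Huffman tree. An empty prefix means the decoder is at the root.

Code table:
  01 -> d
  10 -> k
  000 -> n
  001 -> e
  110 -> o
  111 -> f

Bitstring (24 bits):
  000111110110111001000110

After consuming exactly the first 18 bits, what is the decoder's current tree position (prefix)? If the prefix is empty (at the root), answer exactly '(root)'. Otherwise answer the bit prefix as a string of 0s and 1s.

Answer: (root)

Derivation:
Bit 0: prefix='0' (no match yet)
Bit 1: prefix='00' (no match yet)
Bit 2: prefix='000' -> emit 'n', reset
Bit 3: prefix='1' (no match yet)
Bit 4: prefix='11' (no match yet)
Bit 5: prefix='111' -> emit 'f', reset
Bit 6: prefix='1' (no match yet)
Bit 7: prefix='11' (no match yet)
Bit 8: prefix='110' -> emit 'o', reset
Bit 9: prefix='1' (no match yet)
Bit 10: prefix='11' (no match yet)
Bit 11: prefix='110' -> emit 'o', reset
Bit 12: prefix='1' (no match yet)
Bit 13: prefix='11' (no match yet)
Bit 14: prefix='111' -> emit 'f', reset
Bit 15: prefix='0' (no match yet)
Bit 16: prefix='00' (no match yet)
Bit 17: prefix='001' -> emit 'e', reset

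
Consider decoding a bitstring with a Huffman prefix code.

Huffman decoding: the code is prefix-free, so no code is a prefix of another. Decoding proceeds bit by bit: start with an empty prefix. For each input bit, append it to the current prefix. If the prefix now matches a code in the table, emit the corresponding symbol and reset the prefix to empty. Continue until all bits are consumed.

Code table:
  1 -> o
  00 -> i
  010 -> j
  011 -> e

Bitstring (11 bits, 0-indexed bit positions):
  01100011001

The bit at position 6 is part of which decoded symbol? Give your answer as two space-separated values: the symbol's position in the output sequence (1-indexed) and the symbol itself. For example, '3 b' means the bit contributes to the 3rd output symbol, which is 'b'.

Bit 0: prefix='0' (no match yet)
Bit 1: prefix='01' (no match yet)
Bit 2: prefix='011' -> emit 'e', reset
Bit 3: prefix='0' (no match yet)
Bit 4: prefix='00' -> emit 'i', reset
Bit 5: prefix='0' (no match yet)
Bit 6: prefix='01' (no match yet)
Bit 7: prefix='011' -> emit 'e', reset
Bit 8: prefix='0' (no match yet)
Bit 9: prefix='00' -> emit 'i', reset
Bit 10: prefix='1' -> emit 'o', reset

Answer: 3 e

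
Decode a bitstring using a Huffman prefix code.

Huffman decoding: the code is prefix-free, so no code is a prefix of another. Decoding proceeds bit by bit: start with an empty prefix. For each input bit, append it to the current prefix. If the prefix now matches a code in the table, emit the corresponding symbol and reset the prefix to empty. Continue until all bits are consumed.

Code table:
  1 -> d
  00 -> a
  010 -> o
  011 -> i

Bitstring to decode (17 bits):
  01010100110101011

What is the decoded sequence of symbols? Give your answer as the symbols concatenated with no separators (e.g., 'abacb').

Bit 0: prefix='0' (no match yet)
Bit 1: prefix='01' (no match yet)
Bit 2: prefix='010' -> emit 'o', reset
Bit 3: prefix='1' -> emit 'd', reset
Bit 4: prefix='0' (no match yet)
Bit 5: prefix='01' (no match yet)
Bit 6: prefix='010' -> emit 'o', reset
Bit 7: prefix='0' (no match yet)
Bit 8: prefix='01' (no match yet)
Bit 9: prefix='011' -> emit 'i', reset
Bit 10: prefix='0' (no match yet)
Bit 11: prefix='01' (no match yet)
Bit 12: prefix='010' -> emit 'o', reset
Bit 13: prefix='1' -> emit 'd', reset
Bit 14: prefix='0' (no match yet)
Bit 15: prefix='01' (no match yet)
Bit 16: prefix='011' -> emit 'i', reset

Answer: odoiodi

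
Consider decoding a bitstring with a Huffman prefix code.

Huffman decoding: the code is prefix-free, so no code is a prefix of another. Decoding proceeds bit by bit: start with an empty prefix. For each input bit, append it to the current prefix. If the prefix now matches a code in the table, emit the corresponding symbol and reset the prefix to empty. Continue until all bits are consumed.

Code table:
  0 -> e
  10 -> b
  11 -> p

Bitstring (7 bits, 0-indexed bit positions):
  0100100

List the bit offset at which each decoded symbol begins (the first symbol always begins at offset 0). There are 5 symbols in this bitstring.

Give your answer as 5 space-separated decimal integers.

Bit 0: prefix='0' -> emit 'e', reset
Bit 1: prefix='1' (no match yet)
Bit 2: prefix='10' -> emit 'b', reset
Bit 3: prefix='0' -> emit 'e', reset
Bit 4: prefix='1' (no match yet)
Bit 5: prefix='10' -> emit 'b', reset
Bit 6: prefix='0' -> emit 'e', reset

Answer: 0 1 3 4 6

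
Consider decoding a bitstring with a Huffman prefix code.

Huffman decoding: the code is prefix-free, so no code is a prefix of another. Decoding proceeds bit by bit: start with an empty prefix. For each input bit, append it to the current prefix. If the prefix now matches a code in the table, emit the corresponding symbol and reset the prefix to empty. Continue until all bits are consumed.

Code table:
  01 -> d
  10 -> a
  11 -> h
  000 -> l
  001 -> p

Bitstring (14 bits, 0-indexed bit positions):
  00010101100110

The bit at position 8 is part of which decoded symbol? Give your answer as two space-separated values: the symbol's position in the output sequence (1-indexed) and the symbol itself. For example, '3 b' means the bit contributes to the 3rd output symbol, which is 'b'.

Answer: 4 h

Derivation:
Bit 0: prefix='0' (no match yet)
Bit 1: prefix='00' (no match yet)
Bit 2: prefix='000' -> emit 'l', reset
Bit 3: prefix='1' (no match yet)
Bit 4: prefix='10' -> emit 'a', reset
Bit 5: prefix='1' (no match yet)
Bit 6: prefix='10' -> emit 'a', reset
Bit 7: prefix='1' (no match yet)
Bit 8: prefix='11' -> emit 'h', reset
Bit 9: prefix='0' (no match yet)
Bit 10: prefix='00' (no match yet)
Bit 11: prefix='001' -> emit 'p', reset
Bit 12: prefix='1' (no match yet)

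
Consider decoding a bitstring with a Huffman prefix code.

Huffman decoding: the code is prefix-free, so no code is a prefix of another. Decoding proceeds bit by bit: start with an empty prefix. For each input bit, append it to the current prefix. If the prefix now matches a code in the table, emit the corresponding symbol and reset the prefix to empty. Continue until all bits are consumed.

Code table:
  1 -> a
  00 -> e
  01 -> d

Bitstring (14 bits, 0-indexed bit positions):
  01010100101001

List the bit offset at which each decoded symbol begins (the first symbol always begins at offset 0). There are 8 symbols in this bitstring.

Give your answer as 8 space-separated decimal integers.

Answer: 0 2 4 6 8 9 11 13

Derivation:
Bit 0: prefix='0' (no match yet)
Bit 1: prefix='01' -> emit 'd', reset
Bit 2: prefix='0' (no match yet)
Bit 3: prefix='01' -> emit 'd', reset
Bit 4: prefix='0' (no match yet)
Bit 5: prefix='01' -> emit 'd', reset
Bit 6: prefix='0' (no match yet)
Bit 7: prefix='00' -> emit 'e', reset
Bit 8: prefix='1' -> emit 'a', reset
Bit 9: prefix='0' (no match yet)
Bit 10: prefix='01' -> emit 'd', reset
Bit 11: prefix='0' (no match yet)
Bit 12: prefix='00' -> emit 'e', reset
Bit 13: prefix='1' -> emit 'a', reset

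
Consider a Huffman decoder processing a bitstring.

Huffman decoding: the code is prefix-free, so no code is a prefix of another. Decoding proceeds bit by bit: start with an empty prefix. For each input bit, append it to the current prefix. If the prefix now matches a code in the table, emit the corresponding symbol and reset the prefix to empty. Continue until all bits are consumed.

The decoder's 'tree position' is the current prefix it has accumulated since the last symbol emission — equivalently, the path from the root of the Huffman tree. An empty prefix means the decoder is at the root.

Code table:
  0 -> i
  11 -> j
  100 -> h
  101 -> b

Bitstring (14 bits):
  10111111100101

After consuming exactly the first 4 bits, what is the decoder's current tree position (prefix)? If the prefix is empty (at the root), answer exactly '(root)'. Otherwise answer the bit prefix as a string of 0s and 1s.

Bit 0: prefix='1' (no match yet)
Bit 1: prefix='10' (no match yet)
Bit 2: prefix='101' -> emit 'b', reset
Bit 3: prefix='1' (no match yet)

Answer: 1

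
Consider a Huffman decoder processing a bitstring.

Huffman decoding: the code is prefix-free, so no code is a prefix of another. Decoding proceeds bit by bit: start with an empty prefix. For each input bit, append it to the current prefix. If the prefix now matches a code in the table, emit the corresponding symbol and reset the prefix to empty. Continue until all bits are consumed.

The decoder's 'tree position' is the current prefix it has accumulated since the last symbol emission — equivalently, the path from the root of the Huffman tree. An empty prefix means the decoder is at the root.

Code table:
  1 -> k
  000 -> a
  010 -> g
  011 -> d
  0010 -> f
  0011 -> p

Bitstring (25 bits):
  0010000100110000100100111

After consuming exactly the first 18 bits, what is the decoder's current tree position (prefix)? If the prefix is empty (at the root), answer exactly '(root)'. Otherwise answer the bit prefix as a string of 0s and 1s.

Bit 0: prefix='0' (no match yet)
Bit 1: prefix='00' (no match yet)
Bit 2: prefix='001' (no match yet)
Bit 3: prefix='0010' -> emit 'f', reset
Bit 4: prefix='0' (no match yet)
Bit 5: prefix='00' (no match yet)
Bit 6: prefix='000' -> emit 'a', reset
Bit 7: prefix='1' -> emit 'k', reset
Bit 8: prefix='0' (no match yet)
Bit 9: prefix='00' (no match yet)
Bit 10: prefix='001' (no match yet)
Bit 11: prefix='0011' -> emit 'p', reset
Bit 12: prefix='0' (no match yet)
Bit 13: prefix='00' (no match yet)
Bit 14: prefix='000' -> emit 'a', reset
Bit 15: prefix='0' (no match yet)
Bit 16: prefix='01' (no match yet)
Bit 17: prefix='010' -> emit 'g', reset

Answer: (root)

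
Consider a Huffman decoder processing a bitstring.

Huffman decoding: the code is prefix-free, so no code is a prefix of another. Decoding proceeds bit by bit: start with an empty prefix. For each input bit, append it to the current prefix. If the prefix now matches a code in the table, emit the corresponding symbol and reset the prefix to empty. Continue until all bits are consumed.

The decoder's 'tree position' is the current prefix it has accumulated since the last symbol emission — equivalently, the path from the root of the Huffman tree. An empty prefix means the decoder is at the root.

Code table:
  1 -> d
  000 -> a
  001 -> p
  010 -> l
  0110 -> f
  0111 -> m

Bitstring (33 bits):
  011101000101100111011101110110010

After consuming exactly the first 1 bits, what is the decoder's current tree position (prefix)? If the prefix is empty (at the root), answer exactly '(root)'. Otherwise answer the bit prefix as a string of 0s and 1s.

Answer: 0

Derivation:
Bit 0: prefix='0' (no match yet)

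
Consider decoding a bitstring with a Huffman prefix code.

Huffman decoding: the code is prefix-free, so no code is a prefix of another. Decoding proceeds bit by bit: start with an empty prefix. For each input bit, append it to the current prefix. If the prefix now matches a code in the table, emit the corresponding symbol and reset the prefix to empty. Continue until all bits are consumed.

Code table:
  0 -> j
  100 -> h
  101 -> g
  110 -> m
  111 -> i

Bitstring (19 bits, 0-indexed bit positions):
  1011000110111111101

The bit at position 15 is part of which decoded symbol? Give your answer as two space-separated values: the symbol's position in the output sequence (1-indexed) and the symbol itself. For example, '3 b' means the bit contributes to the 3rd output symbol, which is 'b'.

Bit 0: prefix='1' (no match yet)
Bit 1: prefix='10' (no match yet)
Bit 2: prefix='101' -> emit 'g', reset
Bit 3: prefix='1' (no match yet)
Bit 4: prefix='10' (no match yet)
Bit 5: prefix='100' -> emit 'h', reset
Bit 6: prefix='0' -> emit 'j', reset
Bit 7: prefix='1' (no match yet)
Bit 8: prefix='11' (no match yet)
Bit 9: prefix='110' -> emit 'm', reset
Bit 10: prefix='1' (no match yet)
Bit 11: prefix='11' (no match yet)
Bit 12: prefix='111' -> emit 'i', reset
Bit 13: prefix='1' (no match yet)
Bit 14: prefix='11' (no match yet)
Bit 15: prefix='111' -> emit 'i', reset
Bit 16: prefix='1' (no match yet)
Bit 17: prefix='10' (no match yet)
Bit 18: prefix='101' -> emit 'g', reset

Answer: 6 i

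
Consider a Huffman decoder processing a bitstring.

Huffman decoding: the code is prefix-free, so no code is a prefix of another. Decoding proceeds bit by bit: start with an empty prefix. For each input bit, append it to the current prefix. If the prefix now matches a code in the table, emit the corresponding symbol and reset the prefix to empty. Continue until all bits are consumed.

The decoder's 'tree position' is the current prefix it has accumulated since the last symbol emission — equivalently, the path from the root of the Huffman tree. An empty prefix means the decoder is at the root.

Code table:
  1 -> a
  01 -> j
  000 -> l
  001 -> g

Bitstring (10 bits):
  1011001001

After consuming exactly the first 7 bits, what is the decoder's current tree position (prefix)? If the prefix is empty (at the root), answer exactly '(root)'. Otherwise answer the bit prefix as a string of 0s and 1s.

Answer: (root)

Derivation:
Bit 0: prefix='1' -> emit 'a', reset
Bit 1: prefix='0' (no match yet)
Bit 2: prefix='01' -> emit 'j', reset
Bit 3: prefix='1' -> emit 'a', reset
Bit 4: prefix='0' (no match yet)
Bit 5: prefix='00' (no match yet)
Bit 6: prefix='001' -> emit 'g', reset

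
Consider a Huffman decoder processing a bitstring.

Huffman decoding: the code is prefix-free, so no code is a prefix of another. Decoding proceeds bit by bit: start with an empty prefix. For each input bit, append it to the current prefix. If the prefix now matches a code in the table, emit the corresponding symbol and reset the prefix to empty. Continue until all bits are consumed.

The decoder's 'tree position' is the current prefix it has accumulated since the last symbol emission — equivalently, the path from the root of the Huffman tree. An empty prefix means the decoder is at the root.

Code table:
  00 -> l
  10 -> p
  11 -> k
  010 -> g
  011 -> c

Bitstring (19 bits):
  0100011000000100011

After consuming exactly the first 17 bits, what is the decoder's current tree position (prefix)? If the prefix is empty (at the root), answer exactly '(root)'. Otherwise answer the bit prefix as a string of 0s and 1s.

Answer: (root)

Derivation:
Bit 0: prefix='0' (no match yet)
Bit 1: prefix='01' (no match yet)
Bit 2: prefix='010' -> emit 'g', reset
Bit 3: prefix='0' (no match yet)
Bit 4: prefix='00' -> emit 'l', reset
Bit 5: prefix='1' (no match yet)
Bit 6: prefix='11' -> emit 'k', reset
Bit 7: prefix='0' (no match yet)
Bit 8: prefix='00' -> emit 'l', reset
Bit 9: prefix='0' (no match yet)
Bit 10: prefix='00' -> emit 'l', reset
Bit 11: prefix='0' (no match yet)
Bit 12: prefix='00' -> emit 'l', reset
Bit 13: prefix='1' (no match yet)
Bit 14: prefix='10' -> emit 'p', reset
Bit 15: prefix='0' (no match yet)
Bit 16: prefix='00' -> emit 'l', reset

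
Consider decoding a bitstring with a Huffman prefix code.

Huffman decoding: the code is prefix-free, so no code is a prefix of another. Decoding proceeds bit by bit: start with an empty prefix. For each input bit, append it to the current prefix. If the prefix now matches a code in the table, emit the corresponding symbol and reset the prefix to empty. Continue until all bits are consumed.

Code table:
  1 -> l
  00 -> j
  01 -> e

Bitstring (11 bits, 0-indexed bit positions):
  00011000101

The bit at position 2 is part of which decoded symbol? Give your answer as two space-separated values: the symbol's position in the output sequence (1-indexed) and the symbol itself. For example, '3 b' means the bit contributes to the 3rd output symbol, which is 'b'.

Bit 0: prefix='0' (no match yet)
Bit 1: prefix='00' -> emit 'j', reset
Bit 2: prefix='0' (no match yet)
Bit 3: prefix='01' -> emit 'e', reset
Bit 4: prefix='1' -> emit 'l', reset
Bit 5: prefix='0' (no match yet)
Bit 6: prefix='00' -> emit 'j', reset

Answer: 2 e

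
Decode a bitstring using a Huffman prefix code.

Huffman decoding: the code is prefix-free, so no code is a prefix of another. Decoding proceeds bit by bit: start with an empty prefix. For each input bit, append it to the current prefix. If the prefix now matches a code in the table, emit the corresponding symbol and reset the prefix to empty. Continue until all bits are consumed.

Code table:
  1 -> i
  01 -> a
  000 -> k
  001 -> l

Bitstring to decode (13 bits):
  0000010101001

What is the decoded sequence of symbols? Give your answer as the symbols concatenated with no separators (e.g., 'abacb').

Answer: klaal

Derivation:
Bit 0: prefix='0' (no match yet)
Bit 1: prefix='00' (no match yet)
Bit 2: prefix='000' -> emit 'k', reset
Bit 3: prefix='0' (no match yet)
Bit 4: prefix='00' (no match yet)
Bit 5: prefix='001' -> emit 'l', reset
Bit 6: prefix='0' (no match yet)
Bit 7: prefix='01' -> emit 'a', reset
Bit 8: prefix='0' (no match yet)
Bit 9: prefix='01' -> emit 'a', reset
Bit 10: prefix='0' (no match yet)
Bit 11: prefix='00' (no match yet)
Bit 12: prefix='001' -> emit 'l', reset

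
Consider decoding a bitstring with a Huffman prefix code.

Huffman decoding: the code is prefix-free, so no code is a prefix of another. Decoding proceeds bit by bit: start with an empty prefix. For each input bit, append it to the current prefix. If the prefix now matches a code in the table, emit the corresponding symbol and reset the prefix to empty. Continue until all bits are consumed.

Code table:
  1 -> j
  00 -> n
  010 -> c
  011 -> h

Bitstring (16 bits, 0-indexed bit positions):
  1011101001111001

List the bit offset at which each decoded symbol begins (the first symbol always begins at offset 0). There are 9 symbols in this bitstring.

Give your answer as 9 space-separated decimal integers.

Bit 0: prefix='1' -> emit 'j', reset
Bit 1: prefix='0' (no match yet)
Bit 2: prefix='01' (no match yet)
Bit 3: prefix='011' -> emit 'h', reset
Bit 4: prefix='1' -> emit 'j', reset
Bit 5: prefix='0' (no match yet)
Bit 6: prefix='01' (no match yet)
Bit 7: prefix='010' -> emit 'c', reset
Bit 8: prefix='0' (no match yet)
Bit 9: prefix='01' (no match yet)
Bit 10: prefix='011' -> emit 'h', reset
Bit 11: prefix='1' -> emit 'j', reset
Bit 12: prefix='1' -> emit 'j', reset
Bit 13: prefix='0' (no match yet)
Bit 14: prefix='00' -> emit 'n', reset
Bit 15: prefix='1' -> emit 'j', reset

Answer: 0 1 4 5 8 11 12 13 15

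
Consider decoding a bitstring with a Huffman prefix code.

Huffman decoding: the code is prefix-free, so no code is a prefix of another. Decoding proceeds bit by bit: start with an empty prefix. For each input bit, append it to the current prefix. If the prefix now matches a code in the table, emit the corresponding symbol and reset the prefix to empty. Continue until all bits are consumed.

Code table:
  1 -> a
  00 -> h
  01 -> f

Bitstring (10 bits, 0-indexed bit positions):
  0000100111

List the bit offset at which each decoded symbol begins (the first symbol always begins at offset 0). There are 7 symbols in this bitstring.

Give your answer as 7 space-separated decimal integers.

Answer: 0 2 4 5 7 8 9

Derivation:
Bit 0: prefix='0' (no match yet)
Bit 1: prefix='00' -> emit 'h', reset
Bit 2: prefix='0' (no match yet)
Bit 3: prefix='00' -> emit 'h', reset
Bit 4: prefix='1' -> emit 'a', reset
Bit 5: prefix='0' (no match yet)
Bit 6: prefix='00' -> emit 'h', reset
Bit 7: prefix='1' -> emit 'a', reset
Bit 8: prefix='1' -> emit 'a', reset
Bit 9: prefix='1' -> emit 'a', reset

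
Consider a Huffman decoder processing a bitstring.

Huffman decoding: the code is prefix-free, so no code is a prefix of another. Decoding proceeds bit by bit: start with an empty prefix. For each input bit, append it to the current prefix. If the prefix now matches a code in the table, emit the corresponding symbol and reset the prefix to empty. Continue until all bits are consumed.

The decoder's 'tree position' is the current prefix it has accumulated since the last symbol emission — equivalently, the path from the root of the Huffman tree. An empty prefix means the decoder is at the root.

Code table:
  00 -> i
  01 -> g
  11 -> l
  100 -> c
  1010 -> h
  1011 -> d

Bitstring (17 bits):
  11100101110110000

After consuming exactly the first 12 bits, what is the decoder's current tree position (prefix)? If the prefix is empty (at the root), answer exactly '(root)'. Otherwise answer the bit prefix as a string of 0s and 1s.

Bit 0: prefix='1' (no match yet)
Bit 1: prefix='11' -> emit 'l', reset
Bit 2: prefix='1' (no match yet)
Bit 3: prefix='10' (no match yet)
Bit 4: prefix='100' -> emit 'c', reset
Bit 5: prefix='1' (no match yet)
Bit 6: prefix='10' (no match yet)
Bit 7: prefix='101' (no match yet)
Bit 8: prefix='1011' -> emit 'd', reset
Bit 9: prefix='1' (no match yet)
Bit 10: prefix='10' (no match yet)
Bit 11: prefix='101' (no match yet)

Answer: 101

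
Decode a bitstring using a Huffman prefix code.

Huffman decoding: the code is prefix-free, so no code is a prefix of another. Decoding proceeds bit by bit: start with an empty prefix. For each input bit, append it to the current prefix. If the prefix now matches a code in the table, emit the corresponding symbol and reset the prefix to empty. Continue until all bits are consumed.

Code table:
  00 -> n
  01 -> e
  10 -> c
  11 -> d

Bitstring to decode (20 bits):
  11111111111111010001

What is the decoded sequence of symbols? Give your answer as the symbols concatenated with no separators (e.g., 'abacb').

Bit 0: prefix='1' (no match yet)
Bit 1: prefix='11' -> emit 'd', reset
Bit 2: prefix='1' (no match yet)
Bit 3: prefix='11' -> emit 'd', reset
Bit 4: prefix='1' (no match yet)
Bit 5: prefix='11' -> emit 'd', reset
Bit 6: prefix='1' (no match yet)
Bit 7: prefix='11' -> emit 'd', reset
Bit 8: prefix='1' (no match yet)
Bit 9: prefix='11' -> emit 'd', reset
Bit 10: prefix='1' (no match yet)
Bit 11: prefix='11' -> emit 'd', reset
Bit 12: prefix='1' (no match yet)
Bit 13: prefix='11' -> emit 'd', reset
Bit 14: prefix='0' (no match yet)
Bit 15: prefix='01' -> emit 'e', reset
Bit 16: prefix='0' (no match yet)
Bit 17: prefix='00' -> emit 'n', reset
Bit 18: prefix='0' (no match yet)
Bit 19: prefix='01' -> emit 'e', reset

Answer: dddddddene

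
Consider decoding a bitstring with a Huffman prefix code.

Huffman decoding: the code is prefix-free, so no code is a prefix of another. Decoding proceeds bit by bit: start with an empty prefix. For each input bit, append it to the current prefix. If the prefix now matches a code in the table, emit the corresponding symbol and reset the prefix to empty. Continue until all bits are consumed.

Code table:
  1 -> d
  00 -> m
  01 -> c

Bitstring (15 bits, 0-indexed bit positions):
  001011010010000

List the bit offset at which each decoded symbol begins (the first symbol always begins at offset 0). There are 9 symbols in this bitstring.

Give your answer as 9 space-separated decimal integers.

Answer: 0 2 3 5 6 8 10 11 13

Derivation:
Bit 0: prefix='0' (no match yet)
Bit 1: prefix='00' -> emit 'm', reset
Bit 2: prefix='1' -> emit 'd', reset
Bit 3: prefix='0' (no match yet)
Bit 4: prefix='01' -> emit 'c', reset
Bit 5: prefix='1' -> emit 'd', reset
Bit 6: prefix='0' (no match yet)
Bit 7: prefix='01' -> emit 'c', reset
Bit 8: prefix='0' (no match yet)
Bit 9: prefix='00' -> emit 'm', reset
Bit 10: prefix='1' -> emit 'd', reset
Bit 11: prefix='0' (no match yet)
Bit 12: prefix='00' -> emit 'm', reset
Bit 13: prefix='0' (no match yet)
Bit 14: prefix='00' -> emit 'm', reset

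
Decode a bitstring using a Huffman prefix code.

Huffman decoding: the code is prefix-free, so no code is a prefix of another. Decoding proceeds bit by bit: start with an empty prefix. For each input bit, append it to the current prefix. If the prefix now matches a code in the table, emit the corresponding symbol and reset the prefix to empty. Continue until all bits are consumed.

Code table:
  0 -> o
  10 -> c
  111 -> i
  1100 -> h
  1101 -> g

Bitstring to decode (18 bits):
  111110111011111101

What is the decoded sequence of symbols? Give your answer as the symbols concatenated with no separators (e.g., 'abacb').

Bit 0: prefix='1' (no match yet)
Bit 1: prefix='11' (no match yet)
Bit 2: prefix='111' -> emit 'i', reset
Bit 3: prefix='1' (no match yet)
Bit 4: prefix='11' (no match yet)
Bit 5: prefix='110' (no match yet)
Bit 6: prefix='1101' -> emit 'g', reset
Bit 7: prefix='1' (no match yet)
Bit 8: prefix='11' (no match yet)
Bit 9: prefix='110' (no match yet)
Bit 10: prefix='1101' -> emit 'g', reset
Bit 11: prefix='1' (no match yet)
Bit 12: prefix='11' (no match yet)
Bit 13: prefix='111' -> emit 'i', reset
Bit 14: prefix='1' (no match yet)
Bit 15: prefix='11' (no match yet)
Bit 16: prefix='110' (no match yet)
Bit 17: prefix='1101' -> emit 'g', reset

Answer: iggig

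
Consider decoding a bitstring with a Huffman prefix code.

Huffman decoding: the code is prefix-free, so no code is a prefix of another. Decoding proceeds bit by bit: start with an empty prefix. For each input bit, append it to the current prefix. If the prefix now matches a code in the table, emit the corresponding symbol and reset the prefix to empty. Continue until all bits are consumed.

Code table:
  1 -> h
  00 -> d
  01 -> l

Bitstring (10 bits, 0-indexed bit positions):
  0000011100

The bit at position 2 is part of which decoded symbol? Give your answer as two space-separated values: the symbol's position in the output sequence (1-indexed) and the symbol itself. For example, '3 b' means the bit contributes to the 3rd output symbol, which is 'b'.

Bit 0: prefix='0' (no match yet)
Bit 1: prefix='00' -> emit 'd', reset
Bit 2: prefix='0' (no match yet)
Bit 3: prefix='00' -> emit 'd', reset
Bit 4: prefix='0' (no match yet)
Bit 5: prefix='01' -> emit 'l', reset
Bit 6: prefix='1' -> emit 'h', reset

Answer: 2 d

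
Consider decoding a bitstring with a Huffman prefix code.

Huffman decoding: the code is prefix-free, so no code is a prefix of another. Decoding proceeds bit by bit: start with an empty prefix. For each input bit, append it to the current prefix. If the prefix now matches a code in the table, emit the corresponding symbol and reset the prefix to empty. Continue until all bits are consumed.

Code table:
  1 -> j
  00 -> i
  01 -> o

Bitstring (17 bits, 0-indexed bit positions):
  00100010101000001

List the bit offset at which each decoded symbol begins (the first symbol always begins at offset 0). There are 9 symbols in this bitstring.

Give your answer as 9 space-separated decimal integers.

Bit 0: prefix='0' (no match yet)
Bit 1: prefix='00' -> emit 'i', reset
Bit 2: prefix='1' -> emit 'j', reset
Bit 3: prefix='0' (no match yet)
Bit 4: prefix='00' -> emit 'i', reset
Bit 5: prefix='0' (no match yet)
Bit 6: prefix='01' -> emit 'o', reset
Bit 7: prefix='0' (no match yet)
Bit 8: prefix='01' -> emit 'o', reset
Bit 9: prefix='0' (no match yet)
Bit 10: prefix='01' -> emit 'o', reset
Bit 11: prefix='0' (no match yet)
Bit 12: prefix='00' -> emit 'i', reset
Bit 13: prefix='0' (no match yet)
Bit 14: prefix='00' -> emit 'i', reset
Bit 15: prefix='0' (no match yet)
Bit 16: prefix='01' -> emit 'o', reset

Answer: 0 2 3 5 7 9 11 13 15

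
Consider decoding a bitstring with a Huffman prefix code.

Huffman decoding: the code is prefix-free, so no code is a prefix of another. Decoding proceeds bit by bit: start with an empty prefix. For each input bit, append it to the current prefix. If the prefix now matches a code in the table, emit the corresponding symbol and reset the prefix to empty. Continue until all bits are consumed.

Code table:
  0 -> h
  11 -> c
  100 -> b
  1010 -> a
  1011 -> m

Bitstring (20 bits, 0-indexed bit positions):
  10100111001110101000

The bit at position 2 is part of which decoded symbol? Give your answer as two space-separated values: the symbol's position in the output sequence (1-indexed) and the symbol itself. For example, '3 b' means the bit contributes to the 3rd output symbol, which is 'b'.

Answer: 1 a

Derivation:
Bit 0: prefix='1' (no match yet)
Bit 1: prefix='10' (no match yet)
Bit 2: prefix='101' (no match yet)
Bit 3: prefix='1010' -> emit 'a', reset
Bit 4: prefix='0' -> emit 'h', reset
Bit 5: prefix='1' (no match yet)
Bit 6: prefix='11' -> emit 'c', reset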